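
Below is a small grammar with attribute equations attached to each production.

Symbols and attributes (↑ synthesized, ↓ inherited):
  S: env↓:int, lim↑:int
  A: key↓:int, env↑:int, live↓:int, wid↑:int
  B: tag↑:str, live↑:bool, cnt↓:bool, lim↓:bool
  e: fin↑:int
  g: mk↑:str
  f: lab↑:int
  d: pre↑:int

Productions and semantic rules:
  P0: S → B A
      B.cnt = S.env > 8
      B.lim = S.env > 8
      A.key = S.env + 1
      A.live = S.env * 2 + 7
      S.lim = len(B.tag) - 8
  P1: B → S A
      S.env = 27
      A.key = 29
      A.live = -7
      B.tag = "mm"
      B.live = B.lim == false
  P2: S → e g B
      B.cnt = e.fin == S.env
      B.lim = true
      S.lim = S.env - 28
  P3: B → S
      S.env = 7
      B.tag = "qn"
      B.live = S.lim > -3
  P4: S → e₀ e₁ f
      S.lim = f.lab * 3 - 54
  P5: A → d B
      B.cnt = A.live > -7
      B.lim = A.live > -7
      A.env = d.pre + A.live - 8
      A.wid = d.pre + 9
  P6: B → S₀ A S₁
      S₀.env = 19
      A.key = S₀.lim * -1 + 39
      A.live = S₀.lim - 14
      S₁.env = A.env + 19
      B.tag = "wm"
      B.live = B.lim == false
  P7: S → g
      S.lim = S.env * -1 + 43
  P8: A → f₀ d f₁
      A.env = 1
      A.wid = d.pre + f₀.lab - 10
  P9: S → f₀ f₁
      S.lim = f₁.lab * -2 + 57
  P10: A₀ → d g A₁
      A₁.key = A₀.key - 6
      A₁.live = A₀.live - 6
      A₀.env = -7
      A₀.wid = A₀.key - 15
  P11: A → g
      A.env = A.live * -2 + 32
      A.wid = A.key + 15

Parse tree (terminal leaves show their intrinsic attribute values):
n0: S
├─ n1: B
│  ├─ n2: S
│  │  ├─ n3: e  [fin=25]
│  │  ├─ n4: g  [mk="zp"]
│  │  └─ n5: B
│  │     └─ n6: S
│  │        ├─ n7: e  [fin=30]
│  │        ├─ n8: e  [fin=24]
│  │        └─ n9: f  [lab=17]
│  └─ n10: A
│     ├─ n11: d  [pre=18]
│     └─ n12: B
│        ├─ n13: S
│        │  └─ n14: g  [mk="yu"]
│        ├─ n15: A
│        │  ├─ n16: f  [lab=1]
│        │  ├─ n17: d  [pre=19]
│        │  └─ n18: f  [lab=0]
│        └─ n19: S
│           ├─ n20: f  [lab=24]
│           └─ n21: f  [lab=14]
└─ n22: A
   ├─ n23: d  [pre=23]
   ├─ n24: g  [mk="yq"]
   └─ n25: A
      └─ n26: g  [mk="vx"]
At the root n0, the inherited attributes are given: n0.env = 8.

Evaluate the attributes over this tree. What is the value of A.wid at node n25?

18

1. n0.env = 8  [given at root]
2. n1.cnt = false  [S.env > 8]
3. n1.lim = false  [S.env > 8]
4. n2.env = 27  [27]
5. n3.fin = 25  [terminal]
6. n4.mk = "zp"  [terminal]
7. n5.cnt = false  [e.fin == S.env]
8. n5.lim = true  [true]
9. n6.env = 7  [7]
10. n7.fin = 30  [terminal]
11. n8.fin = 24  [terminal]
12. n9.lab = 17  [terminal]
13. n6.lim = -3  [f.lab * 3 - 54]
14. n5.tag = "qn"  ["qn"]
15. n5.live = false  [S.lim > -3]
16. n2.lim = -1  [S.env - 28]
17. n10.key = 29  [29]
18. n10.live = -7  [-7]
19. n11.pre = 18  [terminal]
20. n12.cnt = false  [A.live > -7]
21. n12.lim = false  [A.live > -7]
22. n13.env = 19  [19]
23. n14.mk = "yu"  [terminal]
24. n13.lim = 24  [S.env * -1 + 43]
25. n15.key = 15  [S₀.lim * -1 + 39]
26. n15.live = 10  [S₀.lim - 14]
27. n16.lab = 1  [terminal]
28. n17.pre = 19  [terminal]
29. n18.lab = 0  [terminal]
30. n15.env = 1  [1]
31. n15.wid = 10  [d.pre + f₀.lab - 10]
32. n19.env = 20  [A.env + 19]
33. n20.lab = 24  [terminal]
34. n21.lab = 14  [terminal]
35. n19.lim = 29  [f₁.lab * -2 + 57]
36. n12.tag = "wm"  ["wm"]
37. n12.live = true  [B.lim == false]
38. n10.env = 3  [d.pre + A.live - 8]
39. n10.wid = 27  [d.pre + 9]
40. n1.tag = "mm"  ["mm"]
41. n1.live = true  [B.lim == false]
42. n22.key = 9  [S.env + 1]
43. n22.live = 23  [S.env * 2 + 7]
44. n23.pre = 23  [terminal]
45. n24.mk = "yq"  [terminal]
46. n25.key = 3  [A₀.key - 6]
47. n25.live = 17  [A₀.live - 6]
48. n26.mk = "vx"  [terminal]
49. n25.env = -2  [A.live * -2 + 32]
50. n25.wid = 18  [A.key + 15]
51. n22.env = -7  [-7]
52. n22.wid = -6  [A₀.key - 15]
53. n0.lim = -6  [len(B.tag) - 8]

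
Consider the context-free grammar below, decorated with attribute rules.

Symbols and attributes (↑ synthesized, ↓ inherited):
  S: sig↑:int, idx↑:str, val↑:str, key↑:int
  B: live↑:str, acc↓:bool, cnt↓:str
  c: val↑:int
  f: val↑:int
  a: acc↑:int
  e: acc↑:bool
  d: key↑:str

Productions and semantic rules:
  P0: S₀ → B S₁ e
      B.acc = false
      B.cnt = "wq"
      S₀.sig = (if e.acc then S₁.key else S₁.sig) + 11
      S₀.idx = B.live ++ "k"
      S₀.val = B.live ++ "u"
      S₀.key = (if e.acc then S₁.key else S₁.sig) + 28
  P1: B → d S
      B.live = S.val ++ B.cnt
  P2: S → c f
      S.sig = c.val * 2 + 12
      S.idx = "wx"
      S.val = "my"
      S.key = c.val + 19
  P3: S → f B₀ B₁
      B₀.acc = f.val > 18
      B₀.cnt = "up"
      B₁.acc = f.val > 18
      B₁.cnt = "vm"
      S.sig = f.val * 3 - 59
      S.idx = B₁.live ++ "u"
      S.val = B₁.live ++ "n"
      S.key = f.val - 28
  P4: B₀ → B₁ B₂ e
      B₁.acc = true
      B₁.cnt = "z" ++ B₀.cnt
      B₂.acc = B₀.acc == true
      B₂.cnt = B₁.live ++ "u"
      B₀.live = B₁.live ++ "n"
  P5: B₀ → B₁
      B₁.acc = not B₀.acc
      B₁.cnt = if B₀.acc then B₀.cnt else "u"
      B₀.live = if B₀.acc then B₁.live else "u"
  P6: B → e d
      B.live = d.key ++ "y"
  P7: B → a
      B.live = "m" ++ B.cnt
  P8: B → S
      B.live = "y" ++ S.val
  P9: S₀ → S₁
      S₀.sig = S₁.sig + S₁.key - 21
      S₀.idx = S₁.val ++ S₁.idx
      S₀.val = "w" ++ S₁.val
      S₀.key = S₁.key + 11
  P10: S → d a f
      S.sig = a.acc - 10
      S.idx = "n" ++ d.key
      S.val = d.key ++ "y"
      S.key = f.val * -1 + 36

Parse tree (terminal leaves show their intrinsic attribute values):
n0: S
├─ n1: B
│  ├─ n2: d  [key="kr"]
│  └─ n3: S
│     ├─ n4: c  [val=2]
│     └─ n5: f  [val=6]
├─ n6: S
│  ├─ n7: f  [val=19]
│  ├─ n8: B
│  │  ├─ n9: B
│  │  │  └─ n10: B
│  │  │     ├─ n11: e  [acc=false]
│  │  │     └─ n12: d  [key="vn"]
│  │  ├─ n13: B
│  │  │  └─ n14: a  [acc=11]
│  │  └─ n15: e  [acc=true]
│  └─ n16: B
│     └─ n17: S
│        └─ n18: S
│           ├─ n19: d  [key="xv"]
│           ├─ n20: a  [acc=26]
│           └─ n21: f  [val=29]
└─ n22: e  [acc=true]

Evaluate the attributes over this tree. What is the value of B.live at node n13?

1. n1.acc = false  [false]
2. n1.cnt = "wq"  ["wq"]
3. n2.key = "kr"  [terminal]
4. n4.val = 2  [terminal]
5. n5.val = 6  [terminal]
6. n3.sig = 16  [c.val * 2 + 12]
7. n3.idx = "wx"  ["wx"]
8. n3.val = "my"  ["my"]
9. n3.key = 21  [c.val + 19]
10. n1.live = "mywq"  [S.val ++ B.cnt]
11. n7.val = 19  [terminal]
12. n8.acc = true  [f.val > 18]
13. n8.cnt = "up"  ["up"]
14. n9.acc = true  [true]
15. n9.cnt = "zup"  ["z" ++ B₀.cnt]
16. n10.acc = false  [not B₀.acc]
17. n10.cnt = "zup"  [if B₀.acc then B₀.cnt else "u"]
18. n11.acc = false  [terminal]
19. n12.key = "vn"  [terminal]
20. n10.live = "vny"  [d.key ++ "y"]
21. n9.live = "vny"  [if B₀.acc then B₁.live else "u"]
22. n13.acc = true  [B₀.acc == true]
23. n13.cnt = "vnyu"  [B₁.live ++ "u"]
24. n14.acc = 11  [terminal]
25. n13.live = "mvnyu"  ["m" ++ B.cnt]
26. n15.acc = true  [terminal]
27. n8.live = "vnyn"  [B₁.live ++ "n"]
28. n16.acc = true  [f.val > 18]
29. n16.cnt = "vm"  ["vm"]
30. n19.key = "xv"  [terminal]
31. n20.acc = 26  [terminal]
32. n21.val = 29  [terminal]
33. n18.sig = 16  [a.acc - 10]
34. n18.idx = "nxv"  ["n" ++ d.key]
35. n18.val = "xvy"  [d.key ++ "y"]
36. n18.key = 7  [f.val * -1 + 36]
37. n17.sig = 2  [S₁.sig + S₁.key - 21]
38. n17.idx = "xvynxv"  [S₁.val ++ S₁.idx]
39. n17.val = "wxvy"  ["w" ++ S₁.val]
40. n17.key = 18  [S₁.key + 11]
41. n16.live = "ywxvy"  ["y" ++ S.val]
42. n6.sig = -2  [f.val * 3 - 59]
43. n6.idx = "ywxvyu"  [B₁.live ++ "u"]
44. n6.val = "ywxvyn"  [B₁.live ++ "n"]
45. n6.key = -9  [f.val - 28]
46. n22.acc = true  [terminal]
47. n0.sig = 2  [(if e.acc then S₁.key else S₁.sig) + 11]
48. n0.idx = "mywqk"  [B.live ++ "k"]
49. n0.val = "mywqu"  [B.live ++ "u"]
50. n0.key = 19  [(if e.acc then S₁.key else S₁.sig) + 28]

"mvnyu"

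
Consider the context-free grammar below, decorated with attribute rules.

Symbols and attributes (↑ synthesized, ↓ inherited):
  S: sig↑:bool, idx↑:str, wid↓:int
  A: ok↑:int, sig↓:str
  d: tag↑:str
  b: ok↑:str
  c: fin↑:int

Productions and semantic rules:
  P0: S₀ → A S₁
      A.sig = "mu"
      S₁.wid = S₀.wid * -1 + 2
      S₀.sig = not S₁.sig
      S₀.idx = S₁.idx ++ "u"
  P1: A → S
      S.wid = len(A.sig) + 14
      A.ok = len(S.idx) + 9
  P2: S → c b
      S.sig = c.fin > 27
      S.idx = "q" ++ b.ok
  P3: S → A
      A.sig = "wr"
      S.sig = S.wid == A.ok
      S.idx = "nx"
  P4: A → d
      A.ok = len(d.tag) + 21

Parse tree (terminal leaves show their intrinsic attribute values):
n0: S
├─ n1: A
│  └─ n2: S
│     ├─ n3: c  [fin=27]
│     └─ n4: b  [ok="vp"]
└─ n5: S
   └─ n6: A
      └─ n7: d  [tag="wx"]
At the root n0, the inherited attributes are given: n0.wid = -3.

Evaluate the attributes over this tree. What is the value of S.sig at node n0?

1. n0.wid = -3  [given at root]
2. n1.sig = "mu"  ["mu"]
3. n2.wid = 16  [len(A.sig) + 14]
4. n3.fin = 27  [terminal]
5. n4.ok = "vp"  [terminal]
6. n2.sig = false  [c.fin > 27]
7. n2.idx = "qvp"  ["q" ++ b.ok]
8. n1.ok = 12  [len(S.idx) + 9]
9. n5.wid = 5  [S₀.wid * -1 + 2]
10. n6.sig = "wr"  ["wr"]
11. n7.tag = "wx"  [terminal]
12. n6.ok = 23  [len(d.tag) + 21]
13. n5.sig = false  [S.wid == A.ok]
14. n5.idx = "nx"  ["nx"]
15. n0.sig = true  [not S₁.sig]
16. n0.idx = "nxu"  [S₁.idx ++ "u"]

true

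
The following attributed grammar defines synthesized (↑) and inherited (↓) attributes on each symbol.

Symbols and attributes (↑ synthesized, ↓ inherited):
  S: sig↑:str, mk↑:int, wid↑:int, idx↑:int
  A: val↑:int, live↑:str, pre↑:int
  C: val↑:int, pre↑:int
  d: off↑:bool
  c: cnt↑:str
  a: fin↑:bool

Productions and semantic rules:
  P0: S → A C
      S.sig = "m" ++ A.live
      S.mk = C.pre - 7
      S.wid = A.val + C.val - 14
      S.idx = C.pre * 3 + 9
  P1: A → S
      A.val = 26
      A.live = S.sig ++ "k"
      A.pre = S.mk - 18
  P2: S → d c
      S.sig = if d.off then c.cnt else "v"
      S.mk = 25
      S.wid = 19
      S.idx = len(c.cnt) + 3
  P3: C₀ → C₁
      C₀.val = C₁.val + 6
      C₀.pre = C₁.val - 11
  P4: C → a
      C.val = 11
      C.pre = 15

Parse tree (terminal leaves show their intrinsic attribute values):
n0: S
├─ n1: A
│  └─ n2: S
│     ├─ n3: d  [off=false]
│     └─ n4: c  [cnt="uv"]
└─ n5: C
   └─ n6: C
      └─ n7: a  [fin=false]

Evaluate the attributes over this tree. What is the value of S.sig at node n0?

"mvk"

1. n3.off = false  [terminal]
2. n4.cnt = "uv"  [terminal]
3. n2.sig = "v"  [if d.off then c.cnt else "v"]
4. n2.mk = 25  [25]
5. n2.wid = 19  [19]
6. n2.idx = 5  [len(c.cnt) + 3]
7. n1.val = 26  [26]
8. n1.live = "vk"  [S.sig ++ "k"]
9. n1.pre = 7  [S.mk - 18]
10. n7.fin = false  [terminal]
11. n6.val = 11  [11]
12. n6.pre = 15  [15]
13. n5.val = 17  [C₁.val + 6]
14. n5.pre = 0  [C₁.val - 11]
15. n0.sig = "mvk"  ["m" ++ A.live]
16. n0.mk = -7  [C.pre - 7]
17. n0.wid = 29  [A.val + C.val - 14]
18. n0.idx = 9  [C.pre * 3 + 9]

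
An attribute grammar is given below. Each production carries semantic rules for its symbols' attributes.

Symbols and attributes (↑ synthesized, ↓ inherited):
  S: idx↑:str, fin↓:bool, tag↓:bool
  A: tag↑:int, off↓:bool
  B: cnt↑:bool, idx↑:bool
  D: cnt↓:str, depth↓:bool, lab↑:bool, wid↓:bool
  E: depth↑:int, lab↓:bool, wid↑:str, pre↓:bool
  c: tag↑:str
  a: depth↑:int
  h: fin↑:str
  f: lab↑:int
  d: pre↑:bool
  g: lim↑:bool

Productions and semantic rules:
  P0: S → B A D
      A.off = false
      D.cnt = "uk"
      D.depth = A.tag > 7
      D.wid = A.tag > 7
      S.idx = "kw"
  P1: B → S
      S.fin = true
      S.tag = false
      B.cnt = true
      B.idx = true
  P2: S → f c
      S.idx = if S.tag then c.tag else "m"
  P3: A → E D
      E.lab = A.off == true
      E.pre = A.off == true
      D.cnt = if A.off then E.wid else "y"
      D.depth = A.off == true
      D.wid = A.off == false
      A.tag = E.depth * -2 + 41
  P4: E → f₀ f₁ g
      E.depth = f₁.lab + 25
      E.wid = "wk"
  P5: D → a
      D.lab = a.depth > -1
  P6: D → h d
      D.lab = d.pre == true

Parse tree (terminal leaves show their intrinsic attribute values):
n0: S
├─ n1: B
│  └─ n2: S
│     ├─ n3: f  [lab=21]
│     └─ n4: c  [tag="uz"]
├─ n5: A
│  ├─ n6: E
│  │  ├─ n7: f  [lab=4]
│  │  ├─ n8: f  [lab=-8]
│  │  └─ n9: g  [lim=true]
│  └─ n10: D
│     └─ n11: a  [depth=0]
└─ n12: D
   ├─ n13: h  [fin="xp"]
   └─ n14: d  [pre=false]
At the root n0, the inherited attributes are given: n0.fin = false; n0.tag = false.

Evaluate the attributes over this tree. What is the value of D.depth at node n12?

1. n0.fin = false  [given at root]
2. n0.tag = false  [given at root]
3. n2.fin = true  [true]
4. n2.tag = false  [false]
5. n3.lab = 21  [terminal]
6. n4.tag = "uz"  [terminal]
7. n2.idx = "m"  [if S.tag then c.tag else "m"]
8. n1.cnt = true  [true]
9. n1.idx = true  [true]
10. n5.off = false  [false]
11. n6.lab = false  [A.off == true]
12. n6.pre = false  [A.off == true]
13. n7.lab = 4  [terminal]
14. n8.lab = -8  [terminal]
15. n9.lim = true  [terminal]
16. n6.depth = 17  [f₁.lab + 25]
17. n6.wid = "wk"  ["wk"]
18. n10.cnt = "y"  [if A.off then E.wid else "y"]
19. n10.depth = false  [A.off == true]
20. n10.wid = true  [A.off == false]
21. n11.depth = 0  [terminal]
22. n10.lab = true  [a.depth > -1]
23. n5.tag = 7  [E.depth * -2 + 41]
24. n12.cnt = "uk"  ["uk"]
25. n12.depth = false  [A.tag > 7]
26. n12.wid = false  [A.tag > 7]
27. n13.fin = "xp"  [terminal]
28. n14.pre = false  [terminal]
29. n12.lab = false  [d.pre == true]
30. n0.idx = "kw"  ["kw"]

false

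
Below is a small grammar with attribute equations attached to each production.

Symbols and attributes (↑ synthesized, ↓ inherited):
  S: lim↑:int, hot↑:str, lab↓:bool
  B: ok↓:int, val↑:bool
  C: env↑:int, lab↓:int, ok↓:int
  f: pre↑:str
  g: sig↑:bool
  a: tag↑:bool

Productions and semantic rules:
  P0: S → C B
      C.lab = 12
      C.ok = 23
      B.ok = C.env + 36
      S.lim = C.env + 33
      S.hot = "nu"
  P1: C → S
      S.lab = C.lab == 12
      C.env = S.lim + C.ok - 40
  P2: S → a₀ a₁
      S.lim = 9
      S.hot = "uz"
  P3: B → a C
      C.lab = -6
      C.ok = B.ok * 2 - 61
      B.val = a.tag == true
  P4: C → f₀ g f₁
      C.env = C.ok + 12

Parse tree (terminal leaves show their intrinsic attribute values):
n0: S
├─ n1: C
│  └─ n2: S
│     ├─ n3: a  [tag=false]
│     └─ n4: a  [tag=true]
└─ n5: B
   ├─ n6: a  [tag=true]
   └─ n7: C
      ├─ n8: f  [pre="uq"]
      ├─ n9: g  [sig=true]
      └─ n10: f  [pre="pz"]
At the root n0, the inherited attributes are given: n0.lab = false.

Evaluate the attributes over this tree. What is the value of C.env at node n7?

1. n0.lab = false  [given at root]
2. n1.lab = 12  [12]
3. n1.ok = 23  [23]
4. n2.lab = true  [C.lab == 12]
5. n3.tag = false  [terminal]
6. n4.tag = true  [terminal]
7. n2.lim = 9  [9]
8. n2.hot = "uz"  ["uz"]
9. n1.env = -8  [S.lim + C.ok - 40]
10. n5.ok = 28  [C.env + 36]
11. n6.tag = true  [terminal]
12. n7.lab = -6  [-6]
13. n7.ok = -5  [B.ok * 2 - 61]
14. n8.pre = "uq"  [terminal]
15. n9.sig = true  [terminal]
16. n10.pre = "pz"  [terminal]
17. n7.env = 7  [C.ok + 12]
18. n5.val = true  [a.tag == true]
19. n0.lim = 25  [C.env + 33]
20. n0.hot = "nu"  ["nu"]

7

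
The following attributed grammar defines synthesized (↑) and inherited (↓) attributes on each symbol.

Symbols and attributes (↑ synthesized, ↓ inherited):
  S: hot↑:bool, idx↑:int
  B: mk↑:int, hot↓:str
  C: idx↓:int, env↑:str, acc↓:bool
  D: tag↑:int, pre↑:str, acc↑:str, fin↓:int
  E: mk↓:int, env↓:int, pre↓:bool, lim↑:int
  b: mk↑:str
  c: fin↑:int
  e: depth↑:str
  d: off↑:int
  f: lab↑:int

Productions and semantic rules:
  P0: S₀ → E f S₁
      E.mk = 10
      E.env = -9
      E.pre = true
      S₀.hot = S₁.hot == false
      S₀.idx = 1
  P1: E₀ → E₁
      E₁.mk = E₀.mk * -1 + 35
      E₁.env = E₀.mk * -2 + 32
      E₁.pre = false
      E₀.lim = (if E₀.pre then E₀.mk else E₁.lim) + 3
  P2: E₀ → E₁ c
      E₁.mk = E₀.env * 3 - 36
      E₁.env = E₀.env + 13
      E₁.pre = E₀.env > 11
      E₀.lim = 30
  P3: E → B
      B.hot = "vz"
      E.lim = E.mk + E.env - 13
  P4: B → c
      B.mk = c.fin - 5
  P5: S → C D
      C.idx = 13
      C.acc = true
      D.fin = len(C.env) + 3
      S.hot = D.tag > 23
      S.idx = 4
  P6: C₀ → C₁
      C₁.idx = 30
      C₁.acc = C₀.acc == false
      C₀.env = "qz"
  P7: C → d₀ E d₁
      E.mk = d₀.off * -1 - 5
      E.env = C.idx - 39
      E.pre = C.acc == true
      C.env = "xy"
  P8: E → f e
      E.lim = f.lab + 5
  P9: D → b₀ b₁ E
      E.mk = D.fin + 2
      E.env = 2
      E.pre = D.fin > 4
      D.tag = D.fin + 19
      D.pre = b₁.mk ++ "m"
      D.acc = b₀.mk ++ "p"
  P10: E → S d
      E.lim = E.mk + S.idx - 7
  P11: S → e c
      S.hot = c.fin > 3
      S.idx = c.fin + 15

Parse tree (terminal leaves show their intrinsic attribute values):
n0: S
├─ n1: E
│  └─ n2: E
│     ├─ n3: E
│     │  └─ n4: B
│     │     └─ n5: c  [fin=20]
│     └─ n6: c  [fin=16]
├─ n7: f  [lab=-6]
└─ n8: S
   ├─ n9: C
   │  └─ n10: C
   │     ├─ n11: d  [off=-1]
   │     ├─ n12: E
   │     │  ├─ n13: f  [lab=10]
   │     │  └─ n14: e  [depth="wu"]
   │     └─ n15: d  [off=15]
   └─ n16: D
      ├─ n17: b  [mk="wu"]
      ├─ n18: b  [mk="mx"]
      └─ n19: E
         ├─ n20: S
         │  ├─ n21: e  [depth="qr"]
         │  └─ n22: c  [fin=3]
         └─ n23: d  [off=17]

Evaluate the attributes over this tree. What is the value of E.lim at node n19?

1. n1.mk = 10  [10]
2. n1.env = -9  [-9]
3. n1.pre = true  [true]
4. n2.mk = 25  [E₀.mk * -1 + 35]
5. n2.env = 12  [E₀.mk * -2 + 32]
6. n2.pre = false  [false]
7. n3.mk = 0  [E₀.env * 3 - 36]
8. n3.env = 25  [E₀.env + 13]
9. n3.pre = true  [E₀.env > 11]
10. n4.hot = "vz"  ["vz"]
11. n5.fin = 20  [terminal]
12. n4.mk = 15  [c.fin - 5]
13. n3.lim = 12  [E.mk + E.env - 13]
14. n6.fin = 16  [terminal]
15. n2.lim = 30  [30]
16. n1.lim = 13  [(if E₀.pre then E₀.mk else E₁.lim) + 3]
17. n7.lab = -6  [terminal]
18. n9.idx = 13  [13]
19. n9.acc = true  [true]
20. n10.idx = 30  [30]
21. n10.acc = false  [C₀.acc == false]
22. n11.off = -1  [terminal]
23. n12.mk = -4  [d₀.off * -1 - 5]
24. n12.env = -9  [C.idx - 39]
25. n12.pre = false  [C.acc == true]
26. n13.lab = 10  [terminal]
27. n14.depth = "wu"  [terminal]
28. n12.lim = 15  [f.lab + 5]
29. n15.off = 15  [terminal]
30. n10.env = "xy"  ["xy"]
31. n9.env = "qz"  ["qz"]
32. n16.fin = 5  [len(C.env) + 3]
33. n17.mk = "wu"  [terminal]
34. n18.mk = "mx"  [terminal]
35. n19.mk = 7  [D.fin + 2]
36. n19.env = 2  [2]
37. n19.pre = true  [D.fin > 4]
38. n21.depth = "qr"  [terminal]
39. n22.fin = 3  [terminal]
40. n20.hot = false  [c.fin > 3]
41. n20.idx = 18  [c.fin + 15]
42. n23.off = 17  [terminal]
43. n19.lim = 18  [E.mk + S.idx - 7]
44. n16.tag = 24  [D.fin + 19]
45. n16.pre = "mxm"  [b₁.mk ++ "m"]
46. n16.acc = "wup"  [b₀.mk ++ "p"]
47. n8.hot = true  [D.tag > 23]
48. n8.idx = 4  [4]
49. n0.hot = false  [S₁.hot == false]
50. n0.idx = 1  [1]

18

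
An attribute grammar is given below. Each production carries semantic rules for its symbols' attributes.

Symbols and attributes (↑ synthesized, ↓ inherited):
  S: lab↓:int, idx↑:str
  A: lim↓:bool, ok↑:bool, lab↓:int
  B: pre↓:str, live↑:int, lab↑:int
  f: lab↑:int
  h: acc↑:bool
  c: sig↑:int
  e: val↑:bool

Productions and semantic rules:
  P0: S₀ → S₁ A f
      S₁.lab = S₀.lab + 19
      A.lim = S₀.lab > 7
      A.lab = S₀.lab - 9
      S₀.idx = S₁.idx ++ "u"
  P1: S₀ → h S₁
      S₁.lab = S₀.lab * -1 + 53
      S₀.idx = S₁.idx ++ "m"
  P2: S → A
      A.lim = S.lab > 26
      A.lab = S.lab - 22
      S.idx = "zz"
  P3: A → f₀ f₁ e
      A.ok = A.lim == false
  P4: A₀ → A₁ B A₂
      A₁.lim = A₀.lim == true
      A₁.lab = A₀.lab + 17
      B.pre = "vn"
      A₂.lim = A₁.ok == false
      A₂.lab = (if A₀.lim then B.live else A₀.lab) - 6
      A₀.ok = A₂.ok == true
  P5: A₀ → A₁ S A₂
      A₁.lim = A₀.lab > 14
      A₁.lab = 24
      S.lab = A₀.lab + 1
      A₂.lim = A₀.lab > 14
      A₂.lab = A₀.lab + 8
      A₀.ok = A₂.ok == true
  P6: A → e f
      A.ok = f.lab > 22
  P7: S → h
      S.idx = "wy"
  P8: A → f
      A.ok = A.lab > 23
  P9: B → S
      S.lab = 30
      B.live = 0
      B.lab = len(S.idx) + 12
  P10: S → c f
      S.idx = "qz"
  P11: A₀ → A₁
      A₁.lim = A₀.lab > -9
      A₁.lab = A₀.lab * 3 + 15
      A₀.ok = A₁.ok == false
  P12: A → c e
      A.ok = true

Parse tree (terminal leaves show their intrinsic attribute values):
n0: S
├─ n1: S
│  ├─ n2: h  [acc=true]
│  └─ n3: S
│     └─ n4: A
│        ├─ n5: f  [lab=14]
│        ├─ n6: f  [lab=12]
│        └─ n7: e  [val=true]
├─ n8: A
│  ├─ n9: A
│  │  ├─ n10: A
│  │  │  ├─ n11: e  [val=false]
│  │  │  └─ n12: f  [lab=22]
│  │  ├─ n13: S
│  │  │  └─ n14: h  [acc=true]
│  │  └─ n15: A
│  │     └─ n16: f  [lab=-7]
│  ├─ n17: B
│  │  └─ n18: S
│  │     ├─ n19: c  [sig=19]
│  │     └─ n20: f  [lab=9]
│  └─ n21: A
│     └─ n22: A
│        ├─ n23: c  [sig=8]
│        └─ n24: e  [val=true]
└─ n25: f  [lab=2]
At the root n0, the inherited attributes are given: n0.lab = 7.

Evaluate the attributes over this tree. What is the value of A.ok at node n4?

false

1. n0.lab = 7  [given at root]
2. n1.lab = 26  [S₀.lab + 19]
3. n2.acc = true  [terminal]
4. n3.lab = 27  [S₀.lab * -1 + 53]
5. n4.lim = true  [S.lab > 26]
6. n4.lab = 5  [S.lab - 22]
7. n5.lab = 14  [terminal]
8. n6.lab = 12  [terminal]
9. n7.val = true  [terminal]
10. n4.ok = false  [A.lim == false]
11. n3.idx = "zz"  ["zz"]
12. n1.idx = "zzm"  [S₁.idx ++ "m"]
13. n8.lim = false  [S₀.lab > 7]
14. n8.lab = -2  [S₀.lab - 9]
15. n9.lim = false  [A₀.lim == true]
16. n9.lab = 15  [A₀.lab + 17]
17. n10.lim = true  [A₀.lab > 14]
18. n10.lab = 24  [24]
19. n11.val = false  [terminal]
20. n12.lab = 22  [terminal]
21. n10.ok = false  [f.lab > 22]
22. n13.lab = 16  [A₀.lab + 1]
23. n14.acc = true  [terminal]
24. n13.idx = "wy"  ["wy"]
25. n15.lim = true  [A₀.lab > 14]
26. n15.lab = 23  [A₀.lab + 8]
27. n16.lab = -7  [terminal]
28. n15.ok = false  [A.lab > 23]
29. n9.ok = false  [A₂.ok == true]
30. n17.pre = "vn"  ["vn"]
31. n18.lab = 30  [30]
32. n19.sig = 19  [terminal]
33. n20.lab = 9  [terminal]
34. n18.idx = "qz"  ["qz"]
35. n17.live = 0  [0]
36. n17.lab = 14  [len(S.idx) + 12]
37. n21.lim = true  [A₁.ok == false]
38. n21.lab = -8  [(if A₀.lim then B.live else A₀.lab) - 6]
39. n22.lim = true  [A₀.lab > -9]
40. n22.lab = -9  [A₀.lab * 3 + 15]
41. n23.sig = 8  [terminal]
42. n24.val = true  [terminal]
43. n22.ok = true  [true]
44. n21.ok = false  [A₁.ok == false]
45. n8.ok = false  [A₂.ok == true]
46. n25.lab = 2  [terminal]
47. n0.idx = "zzmu"  [S₁.idx ++ "u"]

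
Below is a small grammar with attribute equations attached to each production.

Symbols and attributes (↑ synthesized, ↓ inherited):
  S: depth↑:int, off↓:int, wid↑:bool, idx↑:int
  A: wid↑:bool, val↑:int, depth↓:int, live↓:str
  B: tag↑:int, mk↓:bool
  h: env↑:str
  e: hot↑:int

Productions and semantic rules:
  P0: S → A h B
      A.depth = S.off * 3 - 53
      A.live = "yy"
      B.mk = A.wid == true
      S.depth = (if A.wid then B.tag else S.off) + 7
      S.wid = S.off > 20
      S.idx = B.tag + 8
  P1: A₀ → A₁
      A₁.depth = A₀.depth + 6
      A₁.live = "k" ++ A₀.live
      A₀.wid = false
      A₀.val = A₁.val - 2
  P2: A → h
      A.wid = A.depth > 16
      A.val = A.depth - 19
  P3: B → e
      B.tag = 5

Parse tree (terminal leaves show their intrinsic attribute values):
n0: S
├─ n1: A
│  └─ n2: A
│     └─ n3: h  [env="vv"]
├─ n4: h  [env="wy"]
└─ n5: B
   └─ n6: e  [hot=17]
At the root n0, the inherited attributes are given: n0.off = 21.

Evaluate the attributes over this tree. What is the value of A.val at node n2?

-3

1. n0.off = 21  [given at root]
2. n1.depth = 10  [S.off * 3 - 53]
3. n1.live = "yy"  ["yy"]
4. n2.depth = 16  [A₀.depth + 6]
5. n2.live = "kyy"  ["k" ++ A₀.live]
6. n3.env = "vv"  [terminal]
7. n2.wid = false  [A.depth > 16]
8. n2.val = -3  [A.depth - 19]
9. n1.wid = false  [false]
10. n1.val = -5  [A₁.val - 2]
11. n4.env = "wy"  [terminal]
12. n5.mk = false  [A.wid == true]
13. n6.hot = 17  [terminal]
14. n5.tag = 5  [5]
15. n0.depth = 28  [(if A.wid then B.tag else S.off) + 7]
16. n0.wid = true  [S.off > 20]
17. n0.idx = 13  [B.tag + 8]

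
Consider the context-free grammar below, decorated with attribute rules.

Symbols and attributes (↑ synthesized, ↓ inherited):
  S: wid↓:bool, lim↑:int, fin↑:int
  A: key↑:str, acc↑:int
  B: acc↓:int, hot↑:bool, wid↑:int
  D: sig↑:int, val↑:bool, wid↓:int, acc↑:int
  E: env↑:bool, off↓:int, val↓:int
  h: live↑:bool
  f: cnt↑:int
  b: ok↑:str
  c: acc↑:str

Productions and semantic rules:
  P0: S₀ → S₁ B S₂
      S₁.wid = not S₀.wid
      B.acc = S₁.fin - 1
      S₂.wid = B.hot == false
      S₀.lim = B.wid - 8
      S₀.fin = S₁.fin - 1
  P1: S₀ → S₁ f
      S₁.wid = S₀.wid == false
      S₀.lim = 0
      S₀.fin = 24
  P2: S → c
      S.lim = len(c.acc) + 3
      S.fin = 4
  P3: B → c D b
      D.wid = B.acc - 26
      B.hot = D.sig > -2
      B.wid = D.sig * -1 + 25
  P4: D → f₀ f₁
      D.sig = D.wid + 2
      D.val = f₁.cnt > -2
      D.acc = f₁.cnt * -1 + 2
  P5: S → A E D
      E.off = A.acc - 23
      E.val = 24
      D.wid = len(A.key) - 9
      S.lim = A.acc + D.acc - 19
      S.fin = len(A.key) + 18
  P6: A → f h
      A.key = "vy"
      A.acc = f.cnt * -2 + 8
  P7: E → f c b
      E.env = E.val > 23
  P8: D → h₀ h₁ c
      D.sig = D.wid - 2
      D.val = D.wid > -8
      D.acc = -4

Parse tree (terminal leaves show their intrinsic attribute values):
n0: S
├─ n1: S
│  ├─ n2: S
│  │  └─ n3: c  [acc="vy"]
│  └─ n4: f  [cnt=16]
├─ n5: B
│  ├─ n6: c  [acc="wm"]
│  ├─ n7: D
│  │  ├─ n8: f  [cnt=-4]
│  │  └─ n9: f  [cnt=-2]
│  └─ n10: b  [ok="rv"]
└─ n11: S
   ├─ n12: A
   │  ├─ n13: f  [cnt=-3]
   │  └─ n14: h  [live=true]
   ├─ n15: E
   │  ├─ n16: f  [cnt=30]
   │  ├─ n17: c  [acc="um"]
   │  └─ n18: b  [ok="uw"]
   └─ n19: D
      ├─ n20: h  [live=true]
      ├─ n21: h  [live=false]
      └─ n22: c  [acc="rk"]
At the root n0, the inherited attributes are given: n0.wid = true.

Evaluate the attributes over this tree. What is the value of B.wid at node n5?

1. n0.wid = true  [given at root]
2. n1.wid = false  [not S₀.wid]
3. n2.wid = true  [S₀.wid == false]
4. n3.acc = "vy"  [terminal]
5. n2.lim = 5  [len(c.acc) + 3]
6. n2.fin = 4  [4]
7. n4.cnt = 16  [terminal]
8. n1.lim = 0  [0]
9. n1.fin = 24  [24]
10. n5.acc = 23  [S₁.fin - 1]
11. n6.acc = "wm"  [terminal]
12. n7.wid = -3  [B.acc - 26]
13. n8.cnt = -4  [terminal]
14. n9.cnt = -2  [terminal]
15. n7.sig = -1  [D.wid + 2]
16. n7.val = false  [f₁.cnt > -2]
17. n7.acc = 4  [f₁.cnt * -1 + 2]
18. n10.ok = "rv"  [terminal]
19. n5.hot = true  [D.sig > -2]
20. n5.wid = 26  [D.sig * -1 + 25]
21. n11.wid = false  [B.hot == false]
22. n13.cnt = -3  [terminal]
23. n14.live = true  [terminal]
24. n12.key = "vy"  ["vy"]
25. n12.acc = 14  [f.cnt * -2 + 8]
26. n15.off = -9  [A.acc - 23]
27. n15.val = 24  [24]
28. n16.cnt = 30  [terminal]
29. n17.acc = "um"  [terminal]
30. n18.ok = "uw"  [terminal]
31. n15.env = true  [E.val > 23]
32. n19.wid = -7  [len(A.key) - 9]
33. n20.live = true  [terminal]
34. n21.live = false  [terminal]
35. n22.acc = "rk"  [terminal]
36. n19.sig = -9  [D.wid - 2]
37. n19.val = true  [D.wid > -8]
38. n19.acc = -4  [-4]
39. n11.lim = -9  [A.acc + D.acc - 19]
40. n11.fin = 20  [len(A.key) + 18]
41. n0.lim = 18  [B.wid - 8]
42. n0.fin = 23  [S₁.fin - 1]

26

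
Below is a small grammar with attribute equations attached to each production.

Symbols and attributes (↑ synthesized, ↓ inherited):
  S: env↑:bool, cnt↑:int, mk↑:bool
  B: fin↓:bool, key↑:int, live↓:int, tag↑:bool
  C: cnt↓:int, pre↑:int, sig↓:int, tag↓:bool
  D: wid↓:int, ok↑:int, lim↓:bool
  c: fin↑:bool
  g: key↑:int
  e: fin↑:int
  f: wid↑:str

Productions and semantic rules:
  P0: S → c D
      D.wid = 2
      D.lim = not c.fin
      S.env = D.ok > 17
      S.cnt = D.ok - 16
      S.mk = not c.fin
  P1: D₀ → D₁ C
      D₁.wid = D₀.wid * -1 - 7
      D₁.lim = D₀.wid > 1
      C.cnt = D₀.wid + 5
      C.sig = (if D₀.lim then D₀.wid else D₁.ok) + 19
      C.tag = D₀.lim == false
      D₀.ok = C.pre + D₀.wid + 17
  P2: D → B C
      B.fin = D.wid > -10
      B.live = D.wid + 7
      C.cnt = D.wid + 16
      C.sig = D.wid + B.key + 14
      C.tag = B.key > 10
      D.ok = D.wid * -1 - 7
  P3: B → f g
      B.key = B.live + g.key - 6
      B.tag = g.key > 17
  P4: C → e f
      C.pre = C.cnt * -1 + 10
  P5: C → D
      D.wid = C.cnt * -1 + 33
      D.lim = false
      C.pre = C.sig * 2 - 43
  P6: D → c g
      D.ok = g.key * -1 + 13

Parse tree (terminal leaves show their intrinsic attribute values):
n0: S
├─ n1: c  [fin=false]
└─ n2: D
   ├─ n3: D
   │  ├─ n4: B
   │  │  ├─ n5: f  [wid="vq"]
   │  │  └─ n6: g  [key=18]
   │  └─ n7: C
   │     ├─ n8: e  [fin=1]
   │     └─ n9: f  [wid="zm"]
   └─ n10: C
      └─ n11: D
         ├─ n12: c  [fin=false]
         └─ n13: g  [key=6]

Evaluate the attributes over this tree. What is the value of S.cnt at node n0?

2

1. n1.fin = false  [terminal]
2. n2.wid = 2  [2]
3. n2.lim = true  [not c.fin]
4. n3.wid = -9  [D₀.wid * -1 - 7]
5. n3.lim = true  [D₀.wid > 1]
6. n4.fin = true  [D.wid > -10]
7. n4.live = -2  [D.wid + 7]
8. n5.wid = "vq"  [terminal]
9. n6.key = 18  [terminal]
10. n4.key = 10  [B.live + g.key - 6]
11. n4.tag = true  [g.key > 17]
12. n7.cnt = 7  [D.wid + 16]
13. n7.sig = 15  [D.wid + B.key + 14]
14. n7.tag = false  [B.key > 10]
15. n8.fin = 1  [terminal]
16. n9.wid = "zm"  [terminal]
17. n7.pre = 3  [C.cnt * -1 + 10]
18. n3.ok = 2  [D.wid * -1 - 7]
19. n10.cnt = 7  [D₀.wid + 5]
20. n10.sig = 21  [(if D₀.lim then D₀.wid else D₁.ok) + 19]
21. n10.tag = false  [D₀.lim == false]
22. n11.wid = 26  [C.cnt * -1 + 33]
23. n11.lim = false  [false]
24. n12.fin = false  [terminal]
25. n13.key = 6  [terminal]
26. n11.ok = 7  [g.key * -1 + 13]
27. n10.pre = -1  [C.sig * 2 - 43]
28. n2.ok = 18  [C.pre + D₀.wid + 17]
29. n0.env = true  [D.ok > 17]
30. n0.cnt = 2  [D.ok - 16]
31. n0.mk = true  [not c.fin]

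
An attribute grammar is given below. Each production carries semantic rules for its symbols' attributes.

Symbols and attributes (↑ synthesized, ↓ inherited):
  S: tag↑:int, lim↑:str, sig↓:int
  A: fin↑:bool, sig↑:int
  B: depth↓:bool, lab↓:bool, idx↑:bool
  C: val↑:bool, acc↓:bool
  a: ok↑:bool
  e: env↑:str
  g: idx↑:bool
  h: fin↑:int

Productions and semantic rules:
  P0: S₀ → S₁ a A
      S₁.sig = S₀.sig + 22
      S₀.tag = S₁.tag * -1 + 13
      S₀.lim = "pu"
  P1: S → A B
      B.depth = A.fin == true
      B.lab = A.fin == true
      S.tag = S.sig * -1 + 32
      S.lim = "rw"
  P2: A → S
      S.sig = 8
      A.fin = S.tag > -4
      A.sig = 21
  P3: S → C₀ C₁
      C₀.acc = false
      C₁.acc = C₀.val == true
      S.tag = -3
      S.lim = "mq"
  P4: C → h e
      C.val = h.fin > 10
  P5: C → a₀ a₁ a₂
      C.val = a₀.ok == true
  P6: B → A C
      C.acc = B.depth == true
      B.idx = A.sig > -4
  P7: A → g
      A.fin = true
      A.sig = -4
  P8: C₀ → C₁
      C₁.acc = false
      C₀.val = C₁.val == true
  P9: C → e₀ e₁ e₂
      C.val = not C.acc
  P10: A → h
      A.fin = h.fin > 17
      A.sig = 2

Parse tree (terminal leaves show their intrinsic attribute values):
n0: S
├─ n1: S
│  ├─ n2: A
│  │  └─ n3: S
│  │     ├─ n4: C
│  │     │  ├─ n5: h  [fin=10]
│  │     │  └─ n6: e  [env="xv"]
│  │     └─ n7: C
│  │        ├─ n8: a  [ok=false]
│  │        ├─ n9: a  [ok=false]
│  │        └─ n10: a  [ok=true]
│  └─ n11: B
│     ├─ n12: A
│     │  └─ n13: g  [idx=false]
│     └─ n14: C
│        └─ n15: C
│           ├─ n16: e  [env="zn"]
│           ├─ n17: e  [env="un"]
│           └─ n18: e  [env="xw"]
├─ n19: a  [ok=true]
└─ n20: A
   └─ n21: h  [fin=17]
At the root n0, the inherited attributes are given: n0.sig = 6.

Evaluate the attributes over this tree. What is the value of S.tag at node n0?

9

1. n0.sig = 6  [given at root]
2. n1.sig = 28  [S₀.sig + 22]
3. n3.sig = 8  [8]
4. n4.acc = false  [false]
5. n5.fin = 10  [terminal]
6. n6.env = "xv"  [terminal]
7. n4.val = false  [h.fin > 10]
8. n7.acc = false  [C₀.val == true]
9. n8.ok = false  [terminal]
10. n9.ok = false  [terminal]
11. n10.ok = true  [terminal]
12. n7.val = false  [a₀.ok == true]
13. n3.tag = -3  [-3]
14. n3.lim = "mq"  ["mq"]
15. n2.fin = true  [S.tag > -4]
16. n2.sig = 21  [21]
17. n11.depth = true  [A.fin == true]
18. n11.lab = true  [A.fin == true]
19. n13.idx = false  [terminal]
20. n12.fin = true  [true]
21. n12.sig = -4  [-4]
22. n14.acc = true  [B.depth == true]
23. n15.acc = false  [false]
24. n16.env = "zn"  [terminal]
25. n17.env = "un"  [terminal]
26. n18.env = "xw"  [terminal]
27. n15.val = true  [not C.acc]
28. n14.val = true  [C₁.val == true]
29. n11.idx = false  [A.sig > -4]
30. n1.tag = 4  [S.sig * -1 + 32]
31. n1.lim = "rw"  ["rw"]
32. n19.ok = true  [terminal]
33. n21.fin = 17  [terminal]
34. n20.fin = false  [h.fin > 17]
35. n20.sig = 2  [2]
36. n0.tag = 9  [S₁.tag * -1 + 13]
37. n0.lim = "pu"  ["pu"]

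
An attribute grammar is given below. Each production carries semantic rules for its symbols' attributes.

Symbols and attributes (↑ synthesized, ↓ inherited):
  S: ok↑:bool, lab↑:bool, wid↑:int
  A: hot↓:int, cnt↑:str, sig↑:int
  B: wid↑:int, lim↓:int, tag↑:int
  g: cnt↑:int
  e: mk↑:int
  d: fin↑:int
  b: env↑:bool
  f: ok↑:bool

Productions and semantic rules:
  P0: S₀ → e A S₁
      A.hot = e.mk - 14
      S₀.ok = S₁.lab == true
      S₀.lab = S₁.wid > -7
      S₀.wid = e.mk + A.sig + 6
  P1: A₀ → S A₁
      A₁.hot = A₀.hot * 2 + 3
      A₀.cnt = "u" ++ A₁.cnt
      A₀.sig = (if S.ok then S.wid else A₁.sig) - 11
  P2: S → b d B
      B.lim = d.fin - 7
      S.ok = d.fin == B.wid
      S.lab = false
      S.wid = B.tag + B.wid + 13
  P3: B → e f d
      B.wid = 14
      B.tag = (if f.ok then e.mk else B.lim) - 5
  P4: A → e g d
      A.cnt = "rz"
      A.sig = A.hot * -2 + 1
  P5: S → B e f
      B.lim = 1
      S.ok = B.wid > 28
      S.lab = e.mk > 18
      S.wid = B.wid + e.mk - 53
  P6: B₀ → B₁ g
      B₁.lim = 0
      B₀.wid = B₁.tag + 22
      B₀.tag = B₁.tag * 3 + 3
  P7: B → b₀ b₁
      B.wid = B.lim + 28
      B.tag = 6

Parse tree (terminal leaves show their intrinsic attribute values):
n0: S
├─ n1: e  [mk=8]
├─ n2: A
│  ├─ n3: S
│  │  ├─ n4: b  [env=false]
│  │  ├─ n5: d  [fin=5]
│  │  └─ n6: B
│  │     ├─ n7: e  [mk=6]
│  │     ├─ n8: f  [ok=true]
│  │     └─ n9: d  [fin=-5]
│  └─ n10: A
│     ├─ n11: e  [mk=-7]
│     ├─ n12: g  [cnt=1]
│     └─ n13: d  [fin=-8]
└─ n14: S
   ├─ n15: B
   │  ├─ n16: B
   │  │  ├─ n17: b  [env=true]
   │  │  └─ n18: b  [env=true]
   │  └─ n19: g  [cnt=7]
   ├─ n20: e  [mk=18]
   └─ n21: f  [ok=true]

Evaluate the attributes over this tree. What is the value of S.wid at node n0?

1. n1.mk = 8  [terminal]
2. n2.hot = -6  [e.mk - 14]
3. n4.env = false  [terminal]
4. n5.fin = 5  [terminal]
5. n6.lim = -2  [d.fin - 7]
6. n7.mk = 6  [terminal]
7. n8.ok = true  [terminal]
8. n9.fin = -5  [terminal]
9. n6.wid = 14  [14]
10. n6.tag = 1  [(if f.ok then e.mk else B.lim) - 5]
11. n3.ok = false  [d.fin == B.wid]
12. n3.lab = false  [false]
13. n3.wid = 28  [B.tag + B.wid + 13]
14. n10.hot = -9  [A₀.hot * 2 + 3]
15. n11.mk = -7  [terminal]
16. n12.cnt = 1  [terminal]
17. n13.fin = -8  [terminal]
18. n10.cnt = "rz"  ["rz"]
19. n10.sig = 19  [A.hot * -2 + 1]
20. n2.cnt = "urz"  ["u" ++ A₁.cnt]
21. n2.sig = 8  [(if S.ok then S.wid else A₁.sig) - 11]
22. n15.lim = 1  [1]
23. n16.lim = 0  [0]
24. n17.env = true  [terminal]
25. n18.env = true  [terminal]
26. n16.wid = 28  [B.lim + 28]
27. n16.tag = 6  [6]
28. n19.cnt = 7  [terminal]
29. n15.wid = 28  [B₁.tag + 22]
30. n15.tag = 21  [B₁.tag * 3 + 3]
31. n20.mk = 18  [terminal]
32. n21.ok = true  [terminal]
33. n14.ok = false  [B.wid > 28]
34. n14.lab = false  [e.mk > 18]
35. n14.wid = -7  [B.wid + e.mk - 53]
36. n0.ok = false  [S₁.lab == true]
37. n0.lab = false  [S₁.wid > -7]
38. n0.wid = 22  [e.mk + A.sig + 6]

22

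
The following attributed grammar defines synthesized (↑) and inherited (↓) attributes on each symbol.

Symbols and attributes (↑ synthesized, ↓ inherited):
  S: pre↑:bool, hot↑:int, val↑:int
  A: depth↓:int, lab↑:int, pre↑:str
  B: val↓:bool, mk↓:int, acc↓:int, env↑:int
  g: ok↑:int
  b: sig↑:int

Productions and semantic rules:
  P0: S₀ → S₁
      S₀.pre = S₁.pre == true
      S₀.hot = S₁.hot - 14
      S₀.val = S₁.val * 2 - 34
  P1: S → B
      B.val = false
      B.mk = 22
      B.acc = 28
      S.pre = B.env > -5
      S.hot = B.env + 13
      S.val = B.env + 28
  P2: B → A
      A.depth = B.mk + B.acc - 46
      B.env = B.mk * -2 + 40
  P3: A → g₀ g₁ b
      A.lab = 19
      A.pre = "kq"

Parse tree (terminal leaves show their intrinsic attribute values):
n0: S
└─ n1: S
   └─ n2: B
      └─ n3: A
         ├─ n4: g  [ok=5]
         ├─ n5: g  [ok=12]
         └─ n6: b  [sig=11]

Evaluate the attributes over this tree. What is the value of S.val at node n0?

14

1. n2.val = false  [false]
2. n2.mk = 22  [22]
3. n2.acc = 28  [28]
4. n3.depth = 4  [B.mk + B.acc - 46]
5. n4.ok = 5  [terminal]
6. n5.ok = 12  [terminal]
7. n6.sig = 11  [terminal]
8. n3.lab = 19  [19]
9. n3.pre = "kq"  ["kq"]
10. n2.env = -4  [B.mk * -2 + 40]
11. n1.pre = true  [B.env > -5]
12. n1.hot = 9  [B.env + 13]
13. n1.val = 24  [B.env + 28]
14. n0.pre = true  [S₁.pre == true]
15. n0.hot = -5  [S₁.hot - 14]
16. n0.val = 14  [S₁.val * 2 - 34]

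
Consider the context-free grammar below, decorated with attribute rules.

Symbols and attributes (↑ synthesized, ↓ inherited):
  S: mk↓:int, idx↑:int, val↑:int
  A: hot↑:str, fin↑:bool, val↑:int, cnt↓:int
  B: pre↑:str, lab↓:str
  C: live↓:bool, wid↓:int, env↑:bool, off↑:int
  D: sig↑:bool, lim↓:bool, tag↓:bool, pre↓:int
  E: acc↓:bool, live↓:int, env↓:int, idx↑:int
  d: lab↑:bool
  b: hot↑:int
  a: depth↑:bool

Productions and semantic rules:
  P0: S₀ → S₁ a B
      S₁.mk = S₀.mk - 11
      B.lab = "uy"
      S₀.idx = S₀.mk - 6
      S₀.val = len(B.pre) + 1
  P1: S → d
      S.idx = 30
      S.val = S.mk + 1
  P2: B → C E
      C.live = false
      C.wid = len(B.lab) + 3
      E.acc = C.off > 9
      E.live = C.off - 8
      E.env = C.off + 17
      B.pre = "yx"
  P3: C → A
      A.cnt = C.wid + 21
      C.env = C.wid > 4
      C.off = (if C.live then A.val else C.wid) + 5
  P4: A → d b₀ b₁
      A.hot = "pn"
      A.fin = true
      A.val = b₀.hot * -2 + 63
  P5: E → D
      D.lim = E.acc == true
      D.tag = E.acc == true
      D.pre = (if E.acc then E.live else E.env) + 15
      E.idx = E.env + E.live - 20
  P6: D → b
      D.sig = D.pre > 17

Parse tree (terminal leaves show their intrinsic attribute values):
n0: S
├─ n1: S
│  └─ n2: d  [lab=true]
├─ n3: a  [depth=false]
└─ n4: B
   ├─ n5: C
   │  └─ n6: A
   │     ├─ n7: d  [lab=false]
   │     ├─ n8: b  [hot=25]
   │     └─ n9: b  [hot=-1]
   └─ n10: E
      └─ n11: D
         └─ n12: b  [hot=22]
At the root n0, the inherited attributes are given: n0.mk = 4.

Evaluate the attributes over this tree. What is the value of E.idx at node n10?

1. n0.mk = 4  [given at root]
2. n1.mk = -7  [S₀.mk - 11]
3. n2.lab = true  [terminal]
4. n1.idx = 30  [30]
5. n1.val = -6  [S.mk + 1]
6. n3.depth = false  [terminal]
7. n4.lab = "uy"  ["uy"]
8. n5.live = false  [false]
9. n5.wid = 5  [len(B.lab) + 3]
10. n6.cnt = 26  [C.wid + 21]
11. n7.lab = false  [terminal]
12. n8.hot = 25  [terminal]
13. n9.hot = -1  [terminal]
14. n6.hot = "pn"  ["pn"]
15. n6.fin = true  [true]
16. n6.val = 13  [b₀.hot * -2 + 63]
17. n5.env = true  [C.wid > 4]
18. n5.off = 10  [(if C.live then A.val else C.wid) + 5]
19. n10.acc = true  [C.off > 9]
20. n10.live = 2  [C.off - 8]
21. n10.env = 27  [C.off + 17]
22. n11.lim = true  [E.acc == true]
23. n11.tag = true  [E.acc == true]
24. n11.pre = 17  [(if E.acc then E.live else E.env) + 15]
25. n12.hot = 22  [terminal]
26. n11.sig = false  [D.pre > 17]
27. n10.idx = 9  [E.env + E.live - 20]
28. n4.pre = "yx"  ["yx"]
29. n0.idx = -2  [S₀.mk - 6]
30. n0.val = 3  [len(B.pre) + 1]

9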